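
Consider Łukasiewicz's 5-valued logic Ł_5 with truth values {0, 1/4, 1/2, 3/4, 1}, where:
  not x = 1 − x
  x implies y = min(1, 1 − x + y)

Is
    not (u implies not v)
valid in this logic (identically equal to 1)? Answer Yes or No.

Counterexample: take u = 0, v = 0.
not v = not 0 = 1
u implies not v = 0 implies 1 = 1
not (u implies not v) = not 1 = 0
This gives 0 ≠ 1.

No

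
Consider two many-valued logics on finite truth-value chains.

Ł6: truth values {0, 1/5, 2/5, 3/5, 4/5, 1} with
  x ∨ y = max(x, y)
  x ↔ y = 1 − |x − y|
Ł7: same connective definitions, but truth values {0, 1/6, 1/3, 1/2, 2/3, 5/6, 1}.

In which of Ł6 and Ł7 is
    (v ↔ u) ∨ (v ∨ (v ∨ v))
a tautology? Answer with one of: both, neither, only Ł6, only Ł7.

In Ł6: at u = 0, v = 1/5 the value is 4/5 — not a tautology.
In Ł7: at u = 0, v = 1/6 the value is 5/6 — not a tautology.

neither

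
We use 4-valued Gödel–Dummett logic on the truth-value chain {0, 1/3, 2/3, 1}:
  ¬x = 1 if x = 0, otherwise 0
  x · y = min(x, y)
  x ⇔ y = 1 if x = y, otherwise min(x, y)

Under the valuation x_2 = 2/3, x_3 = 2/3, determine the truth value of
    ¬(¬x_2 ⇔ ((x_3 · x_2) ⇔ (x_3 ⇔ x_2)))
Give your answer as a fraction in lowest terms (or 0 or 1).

1

¬x_2 = ¬2/3 = 0
x_3 · x_2 = 2/3 · 2/3 = 2/3
x_3 ⇔ x_2 = 2/3 ⇔ 2/3 = 1
(x_3 · x_2) ⇔ (x_3 ⇔ x_2) = 2/3 ⇔ 1 = 2/3
¬x_2 ⇔ ((x_3 · x_2) ⇔ (x_3 ⇔ x_2)) = 0 ⇔ 2/3 = 0
¬(¬x_2 ⇔ ((x_3 · x_2) ⇔ (x_3 ⇔ x_2))) = ¬0 = 1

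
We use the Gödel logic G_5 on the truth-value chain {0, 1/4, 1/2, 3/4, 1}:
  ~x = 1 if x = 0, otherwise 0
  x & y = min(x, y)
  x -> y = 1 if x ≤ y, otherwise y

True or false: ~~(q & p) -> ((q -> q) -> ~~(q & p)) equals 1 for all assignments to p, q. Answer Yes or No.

At p = 0, q = 1/2, for instance:
q & p = 1/2 & 0 = 0
~(q & p) = ~0 = 1
~~(q & p) = ~1 = 0
q -> q = 1/2 -> 1/2 = 1
(q -> q) -> ~~(q & p) = 1 -> 0 = 0
~~(q & p) -> ((q -> q) -> ~~(q & p)) = 0 -> 0 = 1
and checking the remaining 24 assignments likewise gives ≥ 1 in every case.

Yes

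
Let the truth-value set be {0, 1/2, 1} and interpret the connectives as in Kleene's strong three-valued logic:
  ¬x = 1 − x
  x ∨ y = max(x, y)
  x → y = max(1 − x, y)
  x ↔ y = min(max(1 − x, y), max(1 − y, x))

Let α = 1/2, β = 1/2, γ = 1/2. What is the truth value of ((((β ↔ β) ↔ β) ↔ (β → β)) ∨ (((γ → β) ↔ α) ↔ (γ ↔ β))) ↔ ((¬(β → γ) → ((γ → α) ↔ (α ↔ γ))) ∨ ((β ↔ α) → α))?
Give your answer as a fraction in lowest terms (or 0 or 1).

β ↔ β = 1/2 ↔ 1/2 = 1/2
(β ↔ β) ↔ β = 1/2 ↔ 1/2 = 1/2
β → β = 1/2 → 1/2 = 1/2
((β ↔ β) ↔ β) ↔ (β → β) = 1/2 ↔ 1/2 = 1/2
γ → β = 1/2 → 1/2 = 1/2
(γ → β) ↔ α = 1/2 ↔ 1/2 = 1/2
γ ↔ β = 1/2 ↔ 1/2 = 1/2
((γ → β) ↔ α) ↔ (γ ↔ β) = 1/2 ↔ 1/2 = 1/2
(((β ↔ β) ↔ β) ↔ (β → β)) ∨ (((γ → β) ↔ α) ↔ (γ ↔ β)) = 1/2 ∨ 1/2 = 1/2
β → γ = 1/2 → 1/2 = 1/2
¬(β → γ) = ¬1/2 = 1/2
γ → α = 1/2 → 1/2 = 1/2
α ↔ γ = 1/2 ↔ 1/2 = 1/2
(γ → α) ↔ (α ↔ γ) = 1/2 ↔ 1/2 = 1/2
¬(β → γ) → ((γ → α) ↔ (α ↔ γ)) = 1/2 → 1/2 = 1/2
β ↔ α = 1/2 ↔ 1/2 = 1/2
(β ↔ α) → α = 1/2 → 1/2 = 1/2
(¬(β → γ) → ((γ → α) ↔ (α ↔ γ))) ∨ ((β ↔ α) → α) = 1/2 ∨ 1/2 = 1/2
((((β ↔ β) ↔ β) ↔ (β → β)) ∨ (((γ → β) ↔ α) ↔ (γ ↔ β))) ↔ ((¬(β → γ) → ((γ → α) ↔ (α ↔ γ))) ∨ ((β ↔ α) → α)) = 1/2 ↔ 1/2 = 1/2

1/2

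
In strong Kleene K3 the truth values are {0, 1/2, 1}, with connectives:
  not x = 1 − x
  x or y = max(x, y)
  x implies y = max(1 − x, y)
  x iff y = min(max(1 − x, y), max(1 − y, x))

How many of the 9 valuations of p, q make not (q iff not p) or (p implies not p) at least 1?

p = 0, q = 0 ↦ 1  ≥
p = 0, q = 1/2 ↦ 1  ≥
p = 0, q = 1 ↦ 1  ≥
p = 1/2, q = 0 ↦ 1/2  <
p = 1/2, q = 1/2 ↦ 1/2  <
p = 1/2, q = 1 ↦ 1/2  <
p = 1, q = 0 ↦ 0  <
p = 1, q = 1/2 ↦ 1/2  <
p = 1, q = 1 ↦ 1  ≥
So 4 of the 9 assignments meet the threshold.

4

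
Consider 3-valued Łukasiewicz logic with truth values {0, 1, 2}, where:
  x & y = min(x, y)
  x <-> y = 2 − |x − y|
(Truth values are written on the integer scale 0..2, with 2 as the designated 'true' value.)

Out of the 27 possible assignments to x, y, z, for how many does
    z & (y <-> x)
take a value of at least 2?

3

value 2: 3 assignments (counts)
value 1: 11 assignments
value 0: 13 assignments
So 3 of the 27 assignments meet the threshold.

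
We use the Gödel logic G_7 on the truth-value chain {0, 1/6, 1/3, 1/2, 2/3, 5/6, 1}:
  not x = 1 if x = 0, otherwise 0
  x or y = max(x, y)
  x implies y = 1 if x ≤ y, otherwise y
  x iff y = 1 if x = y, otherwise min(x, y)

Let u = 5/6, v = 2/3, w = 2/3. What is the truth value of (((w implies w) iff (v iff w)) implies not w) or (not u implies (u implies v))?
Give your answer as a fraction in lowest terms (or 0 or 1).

1

w implies w = 2/3 implies 2/3 = 1
v iff w = 2/3 iff 2/3 = 1
(w implies w) iff (v iff w) = 1 iff 1 = 1
not w = not 2/3 = 0
((w implies w) iff (v iff w)) implies not w = 1 implies 0 = 0
not u = not 5/6 = 0
u implies v = 5/6 implies 2/3 = 2/3
not u implies (u implies v) = 0 implies 2/3 = 1
(((w implies w) iff (v iff w)) implies not w) or (not u implies (u implies v)) = 0 or 1 = 1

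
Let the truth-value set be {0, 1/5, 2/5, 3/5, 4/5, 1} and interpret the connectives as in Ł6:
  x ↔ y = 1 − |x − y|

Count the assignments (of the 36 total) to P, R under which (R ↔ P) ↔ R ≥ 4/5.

18

value 1: 8 assignments (counts)
value 4/5: 10 assignments (counts)
value 3/5: 7 assignments
value 2/5: 6 assignments
value 1/5: 3 assignments
value 0: 2 assignments
So 18 of the 36 assignments meet the threshold.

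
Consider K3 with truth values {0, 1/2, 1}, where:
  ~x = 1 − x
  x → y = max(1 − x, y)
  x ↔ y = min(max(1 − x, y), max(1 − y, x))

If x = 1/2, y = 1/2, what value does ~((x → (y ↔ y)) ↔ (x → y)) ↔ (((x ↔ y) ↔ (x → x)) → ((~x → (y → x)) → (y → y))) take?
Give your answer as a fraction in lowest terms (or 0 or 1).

y ↔ y = 1/2 ↔ 1/2 = 1/2
x → (y ↔ y) = 1/2 → 1/2 = 1/2
x → y = 1/2 → 1/2 = 1/2
(x → (y ↔ y)) ↔ (x → y) = 1/2 ↔ 1/2 = 1/2
~((x → (y ↔ y)) ↔ (x → y)) = ~1/2 = 1/2
x ↔ y = 1/2 ↔ 1/2 = 1/2
x → x = 1/2 → 1/2 = 1/2
(x ↔ y) ↔ (x → x) = 1/2 ↔ 1/2 = 1/2
~x = ~1/2 = 1/2
y → x = 1/2 → 1/2 = 1/2
~x → (y → x) = 1/2 → 1/2 = 1/2
y → y = 1/2 → 1/2 = 1/2
(~x → (y → x)) → (y → y) = 1/2 → 1/2 = 1/2
((x ↔ y) ↔ (x → x)) → ((~x → (y → x)) → (y → y)) = 1/2 → 1/2 = 1/2
~((x → (y ↔ y)) ↔ (x → y)) ↔ (((x ↔ y) ↔ (x → x)) → ((~x → (y → x)) → (y → y))) = 1/2 ↔ 1/2 = 1/2

1/2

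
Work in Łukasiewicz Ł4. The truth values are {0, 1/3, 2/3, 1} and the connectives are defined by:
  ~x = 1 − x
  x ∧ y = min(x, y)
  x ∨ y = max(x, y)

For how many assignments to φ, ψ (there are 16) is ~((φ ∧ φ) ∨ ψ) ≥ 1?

φ = 0, ψ = 0 ↦ 1  ≥
φ = 0, ψ = 1/3 ↦ 2/3  <
φ = 0, ψ = 2/3 ↦ 1/3  <
φ = 0, ψ = 1 ↦ 0  <
φ = 1/3, ψ = 0 ↦ 2/3  <
φ = 1/3, ψ = 1/3 ↦ 2/3  <
φ = 1/3, ψ = 2/3 ↦ 1/3  <
φ = 1/3, ψ = 1 ↦ 0  <
φ = 2/3, ψ = 0 ↦ 1/3  <
φ = 2/3, ψ = 1/3 ↦ 1/3  <
φ = 2/3, ψ = 2/3 ↦ 1/3  <
φ = 2/3, ψ = 1 ↦ 0  <
φ = 1, ψ = 0 ↦ 0  <
φ = 1, ψ = 1/3 ↦ 0  <
φ = 1, ψ = 2/3 ↦ 0  <
φ = 1, ψ = 1 ↦ 0  <
So 1 of the 16 assignments meets the threshold.

1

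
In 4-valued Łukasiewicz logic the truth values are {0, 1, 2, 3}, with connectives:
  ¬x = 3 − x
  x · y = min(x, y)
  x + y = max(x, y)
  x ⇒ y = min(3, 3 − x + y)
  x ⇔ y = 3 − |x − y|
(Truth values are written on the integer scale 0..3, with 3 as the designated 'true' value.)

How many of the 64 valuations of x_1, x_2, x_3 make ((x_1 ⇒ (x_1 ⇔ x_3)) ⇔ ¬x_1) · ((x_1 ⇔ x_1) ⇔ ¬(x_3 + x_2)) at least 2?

value 3: 2 assignments (counts)
value 2: 12 assignments (counts)
value 1: 22 assignments
value 0: 28 assignments
So 14 of the 64 assignments meet the threshold.

14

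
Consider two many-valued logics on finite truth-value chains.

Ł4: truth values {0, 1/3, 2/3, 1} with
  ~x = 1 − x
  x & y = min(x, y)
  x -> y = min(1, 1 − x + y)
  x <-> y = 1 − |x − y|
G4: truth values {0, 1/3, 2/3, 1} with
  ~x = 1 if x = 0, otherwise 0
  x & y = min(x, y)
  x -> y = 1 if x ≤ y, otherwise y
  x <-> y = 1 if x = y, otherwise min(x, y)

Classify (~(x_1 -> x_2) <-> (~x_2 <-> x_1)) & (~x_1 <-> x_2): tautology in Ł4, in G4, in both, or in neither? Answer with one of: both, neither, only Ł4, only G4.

neither

In Ł4: at x_1 = 0, x_2 = 0 the value is 0 — not a tautology.
In G4: at x_1 = 0, x_2 = 0 the value is 0 — not a tautology.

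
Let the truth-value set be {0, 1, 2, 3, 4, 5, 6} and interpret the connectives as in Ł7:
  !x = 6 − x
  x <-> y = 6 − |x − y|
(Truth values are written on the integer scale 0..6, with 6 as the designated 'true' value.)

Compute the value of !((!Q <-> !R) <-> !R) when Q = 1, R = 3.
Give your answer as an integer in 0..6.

!Q = !1 = 5
!R = !3 = 3
!Q <-> !R = 5 <-> 3 = 4
!R = !3 = 3
(!Q <-> !R) <-> !R = 4 <-> 3 = 5
!((!Q <-> !R) <-> !R) = !5 = 1

1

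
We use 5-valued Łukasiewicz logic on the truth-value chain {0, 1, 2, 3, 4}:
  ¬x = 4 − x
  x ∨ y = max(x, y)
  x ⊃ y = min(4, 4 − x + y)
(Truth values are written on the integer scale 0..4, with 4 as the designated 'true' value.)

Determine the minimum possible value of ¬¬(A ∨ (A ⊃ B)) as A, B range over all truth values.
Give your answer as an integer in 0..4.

Take A = 2, B = 0:
A ⊃ B = 2 ⊃ 0 = 2
A ∨ (A ⊃ B) = 2 ∨ 2 = 2
¬(A ∨ (A ⊃ B)) = ¬2 = 2
¬¬(A ∨ (A ⊃ B)) = ¬2 = 2
No assignment yields a value below 2, so this is the minimum.

2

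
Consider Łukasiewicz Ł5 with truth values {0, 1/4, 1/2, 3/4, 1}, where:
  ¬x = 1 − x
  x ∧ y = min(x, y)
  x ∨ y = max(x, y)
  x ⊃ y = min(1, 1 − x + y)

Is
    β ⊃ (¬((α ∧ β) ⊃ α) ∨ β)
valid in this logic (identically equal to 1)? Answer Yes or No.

Yes

At α = 1, β = 1/2, for instance:
α ∧ β = 1 ∧ 1/2 = 1/2
(α ∧ β) ⊃ α = 1/2 ⊃ 1 = 1
¬((α ∧ β) ⊃ α) = ¬1 = 0
¬((α ∧ β) ⊃ α) ∨ β = 0 ∨ 1/2 = 1/2
β ⊃ (¬((α ∧ β) ⊃ α) ∨ β) = 1/2 ⊃ 1/2 = 1
and checking the remaining 24 assignments likewise gives ≥ 1 in every case.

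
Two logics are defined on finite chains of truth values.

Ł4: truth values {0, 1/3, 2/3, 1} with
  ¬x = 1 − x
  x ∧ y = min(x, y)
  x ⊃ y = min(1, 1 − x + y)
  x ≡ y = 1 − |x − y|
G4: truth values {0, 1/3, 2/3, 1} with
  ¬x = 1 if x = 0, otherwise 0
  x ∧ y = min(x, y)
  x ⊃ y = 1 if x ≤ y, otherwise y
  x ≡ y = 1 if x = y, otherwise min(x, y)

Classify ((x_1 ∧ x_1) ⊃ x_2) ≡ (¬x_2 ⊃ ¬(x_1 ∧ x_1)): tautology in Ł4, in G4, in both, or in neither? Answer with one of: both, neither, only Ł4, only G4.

only Ł4

In Ł4: every assignment gives 1 — tautology.
In G4: at x_1 = 2/3, x_2 = 1/3 the value is 1/3 — not a tautology.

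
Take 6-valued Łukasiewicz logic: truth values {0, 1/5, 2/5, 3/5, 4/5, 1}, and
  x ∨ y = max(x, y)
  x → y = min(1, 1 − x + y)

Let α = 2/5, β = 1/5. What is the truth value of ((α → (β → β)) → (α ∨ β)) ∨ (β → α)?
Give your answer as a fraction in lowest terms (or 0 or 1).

β → β = 1/5 → 1/5 = 1
α → (β → β) = 2/5 → 1 = 1
α ∨ β = 2/5 ∨ 1/5 = 2/5
(α → (β → β)) → (α ∨ β) = 1 → 2/5 = 2/5
β → α = 1/5 → 2/5 = 1
((α → (β → β)) → (α ∨ β)) ∨ (β → α) = 2/5 ∨ 1 = 1

1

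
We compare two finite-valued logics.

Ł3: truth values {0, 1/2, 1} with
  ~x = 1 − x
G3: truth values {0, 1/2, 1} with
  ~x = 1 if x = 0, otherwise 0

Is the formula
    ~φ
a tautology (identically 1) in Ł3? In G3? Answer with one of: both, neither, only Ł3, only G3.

neither

In Ł3: at φ = 1/2 the value is 1/2 — not a tautology.
In G3: at φ = 1/2 the value is 0 — not a tautology.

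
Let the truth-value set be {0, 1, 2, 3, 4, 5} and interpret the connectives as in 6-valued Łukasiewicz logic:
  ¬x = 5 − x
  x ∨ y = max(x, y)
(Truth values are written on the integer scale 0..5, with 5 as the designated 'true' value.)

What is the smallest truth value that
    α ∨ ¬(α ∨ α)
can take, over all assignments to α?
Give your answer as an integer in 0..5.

3

Take α = 2:
α ∨ α = 2 ∨ 2 = 2
¬(α ∨ α) = ¬2 = 3
α ∨ ¬(α ∨ α) = 2 ∨ 3 = 3
No assignment yields a value below 3, so this is the minimum.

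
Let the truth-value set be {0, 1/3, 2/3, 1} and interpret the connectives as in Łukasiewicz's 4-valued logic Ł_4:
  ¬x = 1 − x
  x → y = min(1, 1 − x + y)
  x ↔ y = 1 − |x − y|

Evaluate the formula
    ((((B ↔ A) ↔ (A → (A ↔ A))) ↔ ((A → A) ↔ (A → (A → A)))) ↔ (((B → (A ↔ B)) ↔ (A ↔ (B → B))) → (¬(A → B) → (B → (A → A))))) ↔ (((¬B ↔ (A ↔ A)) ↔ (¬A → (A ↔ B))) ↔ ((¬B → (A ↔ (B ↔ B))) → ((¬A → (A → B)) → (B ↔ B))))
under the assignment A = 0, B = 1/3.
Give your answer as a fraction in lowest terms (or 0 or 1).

2/3

B ↔ A = 1/3 ↔ 0 = 2/3
A ↔ A = 0 ↔ 0 = 1
A → (A ↔ A) = 0 → 1 = 1
(B ↔ A) ↔ (A → (A ↔ A)) = 2/3 ↔ 1 = 2/3
A → A = 0 → 0 = 1
A → A = 0 → 0 = 1
A → (A → A) = 0 → 1 = 1
(A → A) ↔ (A → (A → A)) = 1 ↔ 1 = 1
((B ↔ A) ↔ (A → (A ↔ A))) ↔ ((A → A) ↔ (A → (A → A))) = 2/3 ↔ 1 = 2/3
A ↔ B = 0 ↔ 1/3 = 2/3
B → (A ↔ B) = 1/3 → 2/3 = 1
B → B = 1/3 → 1/3 = 1
A ↔ (B → B) = 0 ↔ 1 = 0
(B → (A ↔ B)) ↔ (A ↔ (B → B)) = 1 ↔ 0 = 0
A → B = 0 → 1/3 = 1
¬(A → B) = ¬1 = 0
A → A = 0 → 0 = 1
B → (A → A) = 1/3 → 1 = 1
¬(A → B) → (B → (A → A)) = 0 → 1 = 1
((B → (A ↔ B)) ↔ (A ↔ (B → B))) → (¬(A → B) → (B → (A → A))) = 0 → 1 = 1
(((B ↔ A) ↔ (A → (A ↔ A))) ↔ ((A → A) ↔ (A → (A → A)))) ↔ (((B → (A ↔ B)) ↔ (A ↔ (B → B))) → (¬(A → B) → (B → (A → A)))) = 2/3 ↔ 1 = 2/3
¬B = ¬1/3 = 2/3
A ↔ A = 0 ↔ 0 = 1
¬B ↔ (A ↔ A) = 2/3 ↔ 1 = 2/3
¬A = ¬0 = 1
A ↔ B = 0 ↔ 1/3 = 2/3
¬A → (A ↔ B) = 1 → 2/3 = 2/3
(¬B ↔ (A ↔ A)) ↔ (¬A → (A ↔ B)) = 2/3 ↔ 2/3 = 1
¬B = ¬1/3 = 2/3
B ↔ B = 1/3 ↔ 1/3 = 1
A ↔ (B ↔ B) = 0 ↔ 1 = 0
¬B → (A ↔ (B ↔ B)) = 2/3 → 0 = 1/3
¬A = ¬0 = 1
A → B = 0 → 1/3 = 1
¬A → (A → B) = 1 → 1 = 1
B ↔ B = 1/3 ↔ 1/3 = 1
(¬A → (A → B)) → (B ↔ B) = 1 → 1 = 1
(¬B → (A ↔ (B ↔ B))) → ((¬A → (A → B)) → (B ↔ B)) = 1/3 → 1 = 1
((¬B ↔ (A ↔ A)) ↔ (¬A → (A ↔ B))) ↔ ((¬B → (A ↔ (B ↔ B))) → ((¬A → (A → B)) → (B ↔ B))) = 1 ↔ 1 = 1
((((B ↔ A) ↔ (A → (A ↔ A))) ↔ ((A → A) ↔ (A → (A → A)))) ↔ (((B → (A ↔ B)) ↔ (A ↔ (B → B))) → (¬(A → B) → (B → (A → A))))) ↔ (((¬B ↔ (A ↔ A)) ↔ (¬A → (A ↔ B))) ↔ ((¬B → (A ↔ (B ↔ B))) → ((¬A → (A → B)) → (B ↔ B)))) = 2/3 ↔ 1 = 2/3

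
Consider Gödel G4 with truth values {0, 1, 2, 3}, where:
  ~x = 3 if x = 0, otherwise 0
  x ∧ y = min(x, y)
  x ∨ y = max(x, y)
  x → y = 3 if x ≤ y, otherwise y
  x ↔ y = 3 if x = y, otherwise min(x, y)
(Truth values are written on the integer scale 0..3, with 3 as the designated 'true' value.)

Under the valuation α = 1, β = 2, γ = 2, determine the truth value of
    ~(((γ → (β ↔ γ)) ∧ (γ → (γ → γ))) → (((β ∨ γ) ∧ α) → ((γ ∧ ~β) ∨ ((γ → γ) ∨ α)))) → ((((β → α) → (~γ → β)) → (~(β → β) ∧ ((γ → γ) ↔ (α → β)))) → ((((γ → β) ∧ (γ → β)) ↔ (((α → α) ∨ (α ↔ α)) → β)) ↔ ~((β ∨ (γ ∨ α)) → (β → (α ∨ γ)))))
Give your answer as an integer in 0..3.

β ↔ γ = 2 ↔ 2 = 3
γ → (β ↔ γ) = 2 → 3 = 3
γ → γ = 2 → 2 = 3
γ → (γ → γ) = 2 → 3 = 3
(γ → (β ↔ γ)) ∧ (γ → (γ → γ)) = 3 ∧ 3 = 3
β ∨ γ = 2 ∨ 2 = 2
(β ∨ γ) ∧ α = 2 ∧ 1 = 1
~β = ~2 = 0
γ ∧ ~β = 2 ∧ 0 = 0
γ → γ = 2 → 2 = 3
(γ → γ) ∨ α = 3 ∨ 1 = 3
(γ ∧ ~β) ∨ ((γ → γ) ∨ α) = 0 ∨ 3 = 3
((β ∨ γ) ∧ α) → ((γ ∧ ~β) ∨ ((γ → γ) ∨ α)) = 1 → 3 = 3
((γ → (β ↔ γ)) ∧ (γ → (γ → γ))) → (((β ∨ γ) ∧ α) → ((γ ∧ ~β) ∨ ((γ → γ) ∨ α))) = 3 → 3 = 3
~(((γ → (β ↔ γ)) ∧ (γ → (γ → γ))) → (((β ∨ γ) ∧ α) → ((γ ∧ ~β) ∨ ((γ → γ) ∨ α)))) = ~3 = 0
β → α = 2 → 1 = 1
~γ = ~2 = 0
~γ → β = 0 → 2 = 3
(β → α) → (~γ → β) = 1 → 3 = 3
β → β = 2 → 2 = 3
~(β → β) = ~3 = 0
γ → γ = 2 → 2 = 3
α → β = 1 → 2 = 3
(γ → γ) ↔ (α → β) = 3 ↔ 3 = 3
~(β → β) ∧ ((γ → γ) ↔ (α → β)) = 0 ∧ 3 = 0
((β → α) → (~γ → β)) → (~(β → β) ∧ ((γ → γ) ↔ (α → β))) = 3 → 0 = 0
γ → β = 2 → 2 = 3
γ → β = 2 → 2 = 3
(γ → β) ∧ (γ → β) = 3 ∧ 3 = 3
α → α = 1 → 1 = 3
α ↔ α = 1 ↔ 1 = 3
(α → α) ∨ (α ↔ α) = 3 ∨ 3 = 3
((α → α) ∨ (α ↔ α)) → β = 3 → 2 = 2
((γ → β) ∧ (γ → β)) ↔ (((α → α) ∨ (α ↔ α)) → β) = 3 ↔ 2 = 2
γ ∨ α = 2 ∨ 1 = 2
β ∨ (γ ∨ α) = 2 ∨ 2 = 2
α ∨ γ = 1 ∨ 2 = 2
β → (α ∨ γ) = 2 → 2 = 3
(β ∨ (γ ∨ α)) → (β → (α ∨ γ)) = 2 → 3 = 3
~((β ∨ (γ ∨ α)) → (β → (α ∨ γ))) = ~3 = 0
(((γ → β) ∧ (γ → β)) ↔ (((α → α) ∨ (α ↔ α)) → β)) ↔ ~((β ∨ (γ ∨ α)) → (β → (α ∨ γ))) = 2 ↔ 0 = 0
(((β → α) → (~γ → β)) → (~(β → β) ∧ ((γ → γ) ↔ (α → β)))) → ((((γ → β) ∧ (γ → β)) ↔ (((α → α) ∨ (α ↔ α)) → β)) ↔ ~((β ∨ (γ ∨ α)) → (β → (α ∨ γ)))) = 0 → 0 = 3
~(((γ → (β ↔ γ)) ∧ (γ → (γ → γ))) → (((β ∨ γ) ∧ α) → ((γ ∧ ~β) ∨ ((γ → γ) ∨ α)))) → ((((β → α) → (~γ → β)) → (~(β → β) ∧ ((γ → γ) ↔ (α → β)))) → ((((γ → β) ∧ (γ → β)) ↔ (((α → α) ∨ (α ↔ α)) → β)) ↔ ~((β ∨ (γ ∨ α)) → (β → (α ∨ γ))))) = 0 → 3 = 3

3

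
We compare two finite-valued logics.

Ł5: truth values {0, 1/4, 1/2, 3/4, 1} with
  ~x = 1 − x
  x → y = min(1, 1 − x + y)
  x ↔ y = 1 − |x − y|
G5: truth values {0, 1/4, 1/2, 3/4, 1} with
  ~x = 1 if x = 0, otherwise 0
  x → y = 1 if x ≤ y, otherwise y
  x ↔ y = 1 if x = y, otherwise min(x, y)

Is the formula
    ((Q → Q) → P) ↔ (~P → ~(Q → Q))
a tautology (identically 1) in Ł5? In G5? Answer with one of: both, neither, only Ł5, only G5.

In Ł5: every assignment gives 1 — tautology.
In G5: at P = 1/4, Q = 0 the value is 1/4 — not a tautology.

only Ł5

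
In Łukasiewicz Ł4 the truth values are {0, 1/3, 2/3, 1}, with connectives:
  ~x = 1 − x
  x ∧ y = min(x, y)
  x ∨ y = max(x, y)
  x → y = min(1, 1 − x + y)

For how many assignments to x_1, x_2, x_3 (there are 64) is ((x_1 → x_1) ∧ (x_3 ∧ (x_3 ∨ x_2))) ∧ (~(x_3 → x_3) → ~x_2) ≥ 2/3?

value 1: 16 assignments (counts)
value 2/3: 16 assignments (counts)
value 1/3: 16 assignments
value 0: 16 assignments
So 32 of the 64 assignments meet the threshold.

32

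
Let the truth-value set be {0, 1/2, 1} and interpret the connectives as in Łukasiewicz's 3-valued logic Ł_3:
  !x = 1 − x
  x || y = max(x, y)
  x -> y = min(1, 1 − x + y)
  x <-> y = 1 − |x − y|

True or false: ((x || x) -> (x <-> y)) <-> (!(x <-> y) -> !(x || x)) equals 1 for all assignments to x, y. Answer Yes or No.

Yes

x = 0, y = 0 ↦ 1
x = 0, y = 1/2 ↦ 1
x = 0, y = 1 ↦ 1
x = 1/2, y = 0 ↦ 1
x = 1/2, y = 1/2 ↦ 1
x = 1/2, y = 1 ↦ 1
x = 1, y = 0 ↦ 1
x = 1, y = 1/2 ↦ 1
x = 1, y = 1 ↦ 1
Every assignment gives a value ≥ 1.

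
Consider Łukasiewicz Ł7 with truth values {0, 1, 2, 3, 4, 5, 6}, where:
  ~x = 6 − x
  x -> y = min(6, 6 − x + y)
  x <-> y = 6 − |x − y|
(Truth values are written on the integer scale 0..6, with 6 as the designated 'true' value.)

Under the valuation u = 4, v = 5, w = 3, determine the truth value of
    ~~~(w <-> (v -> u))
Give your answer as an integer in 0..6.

v -> u = 5 -> 4 = 5
w <-> (v -> u) = 3 <-> 5 = 4
~(w <-> (v -> u)) = ~4 = 2
~~(w <-> (v -> u)) = ~2 = 4
~~~(w <-> (v -> u)) = ~4 = 2

2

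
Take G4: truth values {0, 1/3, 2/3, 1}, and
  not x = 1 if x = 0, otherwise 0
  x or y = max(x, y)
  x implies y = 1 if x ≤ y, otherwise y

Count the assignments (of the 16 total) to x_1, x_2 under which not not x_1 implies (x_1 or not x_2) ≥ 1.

10

x_1 = 0, x_2 = 0 ↦ 1  ≥
x_1 = 0, x_2 = 1/3 ↦ 1  ≥
x_1 = 0, x_2 = 2/3 ↦ 1  ≥
x_1 = 0, x_2 = 1 ↦ 1  ≥
x_1 = 1/3, x_2 = 0 ↦ 1  ≥
x_1 = 1/3, x_2 = 1/3 ↦ 1/3  <
x_1 = 1/3, x_2 = 2/3 ↦ 1/3  <
x_1 = 1/3, x_2 = 1 ↦ 1/3  <
x_1 = 2/3, x_2 = 0 ↦ 1  ≥
x_1 = 2/3, x_2 = 1/3 ↦ 2/3  <
x_1 = 2/3, x_2 = 2/3 ↦ 2/3  <
x_1 = 2/3, x_2 = 1 ↦ 2/3  <
x_1 = 1, x_2 = 0 ↦ 1  ≥
x_1 = 1, x_2 = 1/3 ↦ 1  ≥
x_1 = 1, x_2 = 2/3 ↦ 1  ≥
x_1 = 1, x_2 = 1 ↦ 1  ≥
So 10 of the 16 assignments meet the threshold.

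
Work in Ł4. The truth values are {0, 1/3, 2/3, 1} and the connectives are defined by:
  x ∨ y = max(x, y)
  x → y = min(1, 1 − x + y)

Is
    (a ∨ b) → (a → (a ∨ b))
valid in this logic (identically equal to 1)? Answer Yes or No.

Yes

a = 0, b = 0 ↦ 1
a = 0, b = 1/3 ↦ 1
a = 0, b = 2/3 ↦ 1
a = 0, b = 1 ↦ 1
a = 1/3, b = 0 ↦ 1
a = 1/3, b = 1/3 ↦ 1
a = 1/3, b = 2/3 ↦ 1
a = 1/3, b = 1 ↦ 1
a = 2/3, b = 0 ↦ 1
a = 2/3, b = 1/3 ↦ 1
a = 2/3, b = 2/3 ↦ 1
a = 2/3, b = 1 ↦ 1
a = 1, b = 0 ↦ 1
a = 1, b = 1/3 ↦ 1
a = 1, b = 2/3 ↦ 1
a = 1, b = 1 ↦ 1
Every assignment gives a value ≥ 1.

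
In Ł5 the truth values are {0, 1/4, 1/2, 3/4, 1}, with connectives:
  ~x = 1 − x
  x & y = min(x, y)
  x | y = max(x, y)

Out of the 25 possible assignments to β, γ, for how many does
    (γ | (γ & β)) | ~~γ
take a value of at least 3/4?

10

value 1: 5 assignments (counts)
value 3/4: 5 assignments (counts)
value 1/2: 5 assignments
value 1/4: 5 assignments
value 0: 5 assignments
So 10 of the 25 assignments meet the threshold.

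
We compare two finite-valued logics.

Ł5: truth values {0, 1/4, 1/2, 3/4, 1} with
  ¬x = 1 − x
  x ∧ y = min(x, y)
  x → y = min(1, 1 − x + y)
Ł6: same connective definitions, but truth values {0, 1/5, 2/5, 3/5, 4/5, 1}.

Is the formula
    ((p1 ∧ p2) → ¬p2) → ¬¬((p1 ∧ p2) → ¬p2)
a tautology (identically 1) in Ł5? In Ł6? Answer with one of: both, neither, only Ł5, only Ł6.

In Ł5: every assignment gives 1 — tautology.
In Ł6: every assignment gives 1 — tautology.

both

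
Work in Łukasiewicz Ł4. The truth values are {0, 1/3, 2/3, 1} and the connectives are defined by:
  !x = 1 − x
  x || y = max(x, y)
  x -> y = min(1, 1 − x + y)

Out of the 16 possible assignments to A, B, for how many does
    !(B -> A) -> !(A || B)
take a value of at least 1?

12

A = 0, B = 0 ↦ 1  ≥
A = 0, B = 1/3 ↦ 1  ≥
A = 0, B = 2/3 ↦ 2/3  <
A = 0, B = 1 ↦ 0  <
A = 1/3, B = 0 ↦ 1  ≥
A = 1/3, B = 1/3 ↦ 1  ≥
A = 1/3, B = 2/3 ↦ 1  ≥
A = 1/3, B = 1 ↦ 1/3  <
A = 2/3, B = 0 ↦ 1  ≥
A = 2/3, B = 1/3 ↦ 1  ≥
A = 2/3, B = 2/3 ↦ 1  ≥
A = 2/3, B = 1 ↦ 2/3  <
A = 1, B = 0 ↦ 1  ≥
A = 1, B = 1/3 ↦ 1  ≥
A = 1, B = 2/3 ↦ 1  ≥
A = 1, B = 1 ↦ 1  ≥
So 12 of the 16 assignments meet the threshold.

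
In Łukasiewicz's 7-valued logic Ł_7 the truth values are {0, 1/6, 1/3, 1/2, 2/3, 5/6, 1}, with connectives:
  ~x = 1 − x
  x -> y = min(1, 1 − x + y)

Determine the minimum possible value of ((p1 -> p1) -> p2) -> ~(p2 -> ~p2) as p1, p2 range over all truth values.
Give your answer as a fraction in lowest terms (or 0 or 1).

1/2

Take p1 = 0, p2 = 1/2:
p1 -> p1 = 0 -> 0 = 1
(p1 -> p1) -> p2 = 1 -> 1/2 = 1/2
~p2 = ~1/2 = 1/2
p2 -> ~p2 = 1/2 -> 1/2 = 1
~(p2 -> ~p2) = ~1 = 0
((p1 -> p1) -> p2) -> ~(p2 -> ~p2) = 1/2 -> 0 = 1/2
No assignment yields a value below 1/2, so this is the minimum.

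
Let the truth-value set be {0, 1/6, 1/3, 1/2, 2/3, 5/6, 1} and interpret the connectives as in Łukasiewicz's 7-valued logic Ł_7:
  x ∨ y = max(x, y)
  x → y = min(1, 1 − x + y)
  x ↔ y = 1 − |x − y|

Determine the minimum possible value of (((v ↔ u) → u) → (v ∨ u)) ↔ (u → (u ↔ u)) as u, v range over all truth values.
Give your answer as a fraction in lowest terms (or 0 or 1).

Take u = 1/2, v = 0:
v ↔ u = 0 ↔ 1/2 = 1/2
(v ↔ u) → u = 1/2 → 1/2 = 1
v ∨ u = 0 ∨ 1/2 = 1/2
((v ↔ u) → u) → (v ∨ u) = 1 → 1/2 = 1/2
u ↔ u = 1/2 ↔ 1/2 = 1
u → (u ↔ u) = 1/2 → 1 = 1
(((v ↔ u) → u) → (v ∨ u)) ↔ (u → (u ↔ u)) = 1/2 ↔ 1 = 1/2
No assignment yields a value below 1/2, so this is the minimum.

1/2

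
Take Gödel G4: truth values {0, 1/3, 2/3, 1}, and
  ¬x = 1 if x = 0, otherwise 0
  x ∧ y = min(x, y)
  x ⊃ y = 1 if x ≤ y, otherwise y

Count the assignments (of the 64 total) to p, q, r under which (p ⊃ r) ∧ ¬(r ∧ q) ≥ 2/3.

value 1: 13 assignments (counts)
value 2/3: 1 assignment (counts)
value 1/3: 2 assignments
value 0: 48 assignments
So 14 of the 64 assignments meet the threshold.

14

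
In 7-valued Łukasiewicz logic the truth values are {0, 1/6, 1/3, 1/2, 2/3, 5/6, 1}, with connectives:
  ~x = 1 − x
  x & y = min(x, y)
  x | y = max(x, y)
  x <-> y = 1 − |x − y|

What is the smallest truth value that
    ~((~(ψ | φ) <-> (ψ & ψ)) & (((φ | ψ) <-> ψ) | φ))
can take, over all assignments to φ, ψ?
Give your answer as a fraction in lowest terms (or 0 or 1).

Take φ = 0, ψ = 1/2:
ψ | φ = 1/2 | 0 = 1/2
~(ψ | φ) = ~1/2 = 1/2
ψ & ψ = 1/2 & 1/2 = 1/2
~(ψ | φ) <-> (ψ & ψ) = 1/2 <-> 1/2 = 1
φ | ψ = 0 | 1/2 = 1/2
(φ | ψ) <-> ψ = 1/2 <-> 1/2 = 1
((φ | ψ) <-> ψ) | φ = 1 | 0 = 1
(~(ψ | φ) <-> (ψ & ψ)) & (((φ | ψ) <-> ψ) | φ) = 1 & 1 = 1
~((~(ψ | φ) <-> (ψ & ψ)) & (((φ | ψ) <-> ψ) | φ)) = ~1 = 0
No assignment yields a value below 0, so this is the minimum.

0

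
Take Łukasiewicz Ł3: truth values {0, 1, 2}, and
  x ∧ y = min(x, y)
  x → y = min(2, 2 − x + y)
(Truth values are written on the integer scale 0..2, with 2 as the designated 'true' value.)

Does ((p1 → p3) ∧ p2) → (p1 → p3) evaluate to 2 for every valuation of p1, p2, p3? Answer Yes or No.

Yes

At p1 = 1, p2 = 1, p3 = 2, for instance:
p1 → p3 = 1 → 2 = 2
(p1 → p3) ∧ p2 = 2 ∧ 1 = 1
((p1 → p3) ∧ p2) → (p1 → p3) = 1 → 2 = 2
and checking the remaining 26 assignments likewise gives ≥ 2 in every case.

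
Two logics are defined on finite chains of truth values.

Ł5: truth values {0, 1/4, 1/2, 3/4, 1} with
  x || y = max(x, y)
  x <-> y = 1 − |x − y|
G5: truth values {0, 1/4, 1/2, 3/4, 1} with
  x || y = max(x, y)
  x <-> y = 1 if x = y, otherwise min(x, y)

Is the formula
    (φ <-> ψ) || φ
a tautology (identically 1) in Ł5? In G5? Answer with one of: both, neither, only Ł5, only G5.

In Ł5: at φ = 0, ψ = 1/4 the value is 3/4 — not a tautology.
In G5: at φ = 0, ψ = 1/4 the value is 0 — not a tautology.

neither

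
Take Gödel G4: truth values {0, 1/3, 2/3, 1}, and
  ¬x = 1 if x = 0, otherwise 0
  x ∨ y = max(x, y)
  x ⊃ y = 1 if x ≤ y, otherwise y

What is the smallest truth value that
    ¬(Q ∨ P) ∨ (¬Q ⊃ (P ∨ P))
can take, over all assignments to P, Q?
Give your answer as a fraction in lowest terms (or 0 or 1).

Take P = 1/3, Q = 0:
Q ∨ P = 0 ∨ 1/3 = 1/3
¬(Q ∨ P) = ¬1/3 = 0
¬Q = ¬0 = 1
P ∨ P = 1/3 ∨ 1/3 = 1/3
¬Q ⊃ (P ∨ P) = 1 ⊃ 1/3 = 1/3
¬(Q ∨ P) ∨ (¬Q ⊃ (P ∨ P)) = 0 ∨ 1/3 = 1/3
No assignment yields a value below 1/3, so this is the minimum.

1/3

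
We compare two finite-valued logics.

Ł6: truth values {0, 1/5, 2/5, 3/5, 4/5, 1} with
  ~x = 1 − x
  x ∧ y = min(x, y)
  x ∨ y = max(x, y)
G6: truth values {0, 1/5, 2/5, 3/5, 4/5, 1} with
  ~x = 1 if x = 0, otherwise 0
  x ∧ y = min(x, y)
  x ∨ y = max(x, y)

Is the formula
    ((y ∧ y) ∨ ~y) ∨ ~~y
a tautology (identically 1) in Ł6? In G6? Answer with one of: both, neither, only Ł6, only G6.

only G6

In Ł6: at y = 1/5 the value is 4/5 — not a tautology.
In G6: every assignment gives 1 — tautology.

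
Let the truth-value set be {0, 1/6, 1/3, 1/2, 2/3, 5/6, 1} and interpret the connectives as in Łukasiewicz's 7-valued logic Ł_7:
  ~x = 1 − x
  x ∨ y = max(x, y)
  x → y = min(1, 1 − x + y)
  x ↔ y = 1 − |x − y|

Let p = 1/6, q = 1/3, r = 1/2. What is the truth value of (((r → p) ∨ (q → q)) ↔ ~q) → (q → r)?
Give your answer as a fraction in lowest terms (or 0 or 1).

1

r → p = 1/2 → 1/6 = 2/3
q → q = 1/3 → 1/3 = 1
(r → p) ∨ (q → q) = 2/3 ∨ 1 = 1
~q = ~1/3 = 2/3
((r → p) ∨ (q → q)) ↔ ~q = 1 ↔ 2/3 = 2/3
q → r = 1/3 → 1/2 = 1
(((r → p) ∨ (q → q)) ↔ ~q) → (q → r) = 2/3 → 1 = 1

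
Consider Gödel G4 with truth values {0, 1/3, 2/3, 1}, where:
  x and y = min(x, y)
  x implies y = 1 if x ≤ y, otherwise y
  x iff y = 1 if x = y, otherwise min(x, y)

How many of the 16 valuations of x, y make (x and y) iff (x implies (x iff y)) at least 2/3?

x = 0, y = 0 ↦ 0  <
x = 0, y = 1/3 ↦ 0  <
x = 0, y = 2/3 ↦ 0  <
x = 0, y = 1 ↦ 0  <
x = 1/3, y = 0 ↦ 1  ≥
x = 1/3, y = 1/3 ↦ 1/3  <
x = 1/3, y = 2/3 ↦ 1/3  <
x = 1/3, y = 1 ↦ 1/3  <
x = 2/3, y = 0 ↦ 1  ≥
x = 2/3, y = 1/3 ↦ 1  ≥
x = 2/3, y = 2/3 ↦ 2/3  ≥
x = 2/3, y = 1 ↦ 2/3  ≥
x = 1, y = 0 ↦ 1  ≥
x = 1, y = 1/3 ↦ 1  ≥
x = 1, y = 2/3 ↦ 1  ≥
x = 1, y = 1 ↦ 1  ≥
So 9 of the 16 assignments meet the threshold.

9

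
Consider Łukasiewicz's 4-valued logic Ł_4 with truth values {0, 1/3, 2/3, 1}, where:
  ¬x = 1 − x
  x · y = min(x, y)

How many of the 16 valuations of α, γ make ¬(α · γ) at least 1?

α = 0, γ = 0 ↦ 1  ≥
α = 0, γ = 1/3 ↦ 1  ≥
α = 0, γ = 2/3 ↦ 1  ≥
α = 0, γ = 1 ↦ 1  ≥
α = 1/3, γ = 0 ↦ 1  ≥
α = 1/3, γ = 1/3 ↦ 2/3  <
α = 1/3, γ = 2/3 ↦ 2/3  <
α = 1/3, γ = 1 ↦ 2/3  <
α = 2/3, γ = 0 ↦ 1  ≥
α = 2/3, γ = 1/3 ↦ 2/3  <
α = 2/3, γ = 2/3 ↦ 1/3  <
α = 2/3, γ = 1 ↦ 1/3  <
α = 1, γ = 0 ↦ 1  ≥
α = 1, γ = 1/3 ↦ 2/3  <
α = 1, γ = 2/3 ↦ 1/3  <
α = 1, γ = 1 ↦ 0  <
So 7 of the 16 assignments meet the threshold.

7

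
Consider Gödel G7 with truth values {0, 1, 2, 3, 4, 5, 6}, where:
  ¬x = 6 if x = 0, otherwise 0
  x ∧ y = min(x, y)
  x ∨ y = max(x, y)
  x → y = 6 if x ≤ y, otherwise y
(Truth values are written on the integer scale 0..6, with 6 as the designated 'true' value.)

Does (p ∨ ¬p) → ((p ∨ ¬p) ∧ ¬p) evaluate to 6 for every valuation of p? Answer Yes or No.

Counterexample: take p = 1.
¬p = ¬1 = 0
p ∨ ¬p = 1 ∨ 0 = 1
¬p = ¬1 = 0
(p ∨ ¬p) ∧ ¬p = 1 ∧ 0 = 0
(p ∨ ¬p) → ((p ∨ ¬p) ∧ ¬p) = 1 → 0 = 0
This gives 0 ≠ 6.

No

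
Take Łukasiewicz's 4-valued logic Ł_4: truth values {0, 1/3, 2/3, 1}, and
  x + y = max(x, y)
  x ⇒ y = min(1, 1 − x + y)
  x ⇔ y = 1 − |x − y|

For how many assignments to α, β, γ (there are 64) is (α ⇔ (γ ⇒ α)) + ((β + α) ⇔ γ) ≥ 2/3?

value 1: 37 assignments (counts)
value 2/3: 21 assignments (counts)
value 1/3: 5 assignments
value 0: 1 assignment
So 58 of the 64 assignments meet the threshold.

58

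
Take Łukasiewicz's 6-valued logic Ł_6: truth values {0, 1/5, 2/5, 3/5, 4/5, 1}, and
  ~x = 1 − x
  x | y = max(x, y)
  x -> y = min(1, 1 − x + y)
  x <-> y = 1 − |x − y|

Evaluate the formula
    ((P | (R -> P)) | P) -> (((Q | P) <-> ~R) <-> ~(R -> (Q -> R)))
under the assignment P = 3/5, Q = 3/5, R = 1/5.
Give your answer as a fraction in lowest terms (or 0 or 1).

R -> P = 1/5 -> 3/5 = 1
P | (R -> P) = 3/5 | 1 = 1
(P | (R -> P)) | P = 1 | 3/5 = 1
Q | P = 3/5 | 3/5 = 3/5
~R = ~1/5 = 4/5
(Q | P) <-> ~R = 3/5 <-> 4/5 = 4/5
Q -> R = 3/5 -> 1/5 = 3/5
R -> (Q -> R) = 1/5 -> 3/5 = 1
~(R -> (Q -> R)) = ~1 = 0
((Q | P) <-> ~R) <-> ~(R -> (Q -> R)) = 4/5 <-> 0 = 1/5
((P | (R -> P)) | P) -> (((Q | P) <-> ~R) <-> ~(R -> (Q -> R))) = 1 -> 1/5 = 1/5

1/5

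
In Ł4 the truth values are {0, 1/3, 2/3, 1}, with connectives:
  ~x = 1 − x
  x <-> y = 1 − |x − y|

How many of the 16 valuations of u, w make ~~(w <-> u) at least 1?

4

u = 0, w = 0 ↦ 1  ≥
u = 0, w = 1/3 ↦ 2/3  <
u = 0, w = 2/3 ↦ 1/3  <
u = 0, w = 1 ↦ 0  <
u = 1/3, w = 0 ↦ 2/3  <
u = 1/3, w = 1/3 ↦ 1  ≥
u = 1/3, w = 2/3 ↦ 2/3  <
u = 1/3, w = 1 ↦ 1/3  <
u = 2/3, w = 0 ↦ 1/3  <
u = 2/3, w = 1/3 ↦ 2/3  <
u = 2/3, w = 2/3 ↦ 1  ≥
u = 2/3, w = 1 ↦ 2/3  <
u = 1, w = 0 ↦ 0  <
u = 1, w = 1/3 ↦ 1/3  <
u = 1, w = 2/3 ↦ 2/3  <
u = 1, w = 1 ↦ 1  ≥
So 4 of the 16 assignments meet the threshold.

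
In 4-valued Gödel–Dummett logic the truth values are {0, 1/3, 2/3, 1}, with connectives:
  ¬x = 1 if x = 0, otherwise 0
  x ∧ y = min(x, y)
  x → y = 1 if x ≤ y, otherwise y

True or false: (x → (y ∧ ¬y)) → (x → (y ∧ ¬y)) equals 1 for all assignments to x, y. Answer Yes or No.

Yes

x = 0, y = 0 ↦ 1
x = 0, y = 1/3 ↦ 1
x = 0, y = 2/3 ↦ 1
x = 0, y = 1 ↦ 1
x = 1/3, y = 0 ↦ 1
x = 1/3, y = 1/3 ↦ 1
x = 1/3, y = 2/3 ↦ 1
x = 1/3, y = 1 ↦ 1
x = 2/3, y = 0 ↦ 1
x = 2/3, y = 1/3 ↦ 1
x = 2/3, y = 2/3 ↦ 1
x = 2/3, y = 1 ↦ 1
x = 1, y = 0 ↦ 1
x = 1, y = 1/3 ↦ 1
x = 1, y = 2/3 ↦ 1
x = 1, y = 1 ↦ 1
Every assignment gives a value ≥ 1.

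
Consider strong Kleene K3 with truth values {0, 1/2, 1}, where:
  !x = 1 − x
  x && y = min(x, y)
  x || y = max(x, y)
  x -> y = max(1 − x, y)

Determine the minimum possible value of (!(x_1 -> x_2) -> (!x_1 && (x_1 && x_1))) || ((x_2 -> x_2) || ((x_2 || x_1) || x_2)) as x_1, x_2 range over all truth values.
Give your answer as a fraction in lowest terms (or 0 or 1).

Take x_1 = 1/2, x_2 = 1/2:
x_1 -> x_2 = 1/2 -> 1/2 = 1/2
!(x_1 -> x_2) = !1/2 = 1/2
!x_1 = !1/2 = 1/2
x_1 && x_1 = 1/2 && 1/2 = 1/2
!x_1 && (x_1 && x_1) = 1/2 && 1/2 = 1/2
!(x_1 -> x_2) -> (!x_1 && (x_1 && x_1)) = 1/2 -> 1/2 = 1/2
x_2 -> x_2 = 1/2 -> 1/2 = 1/2
x_2 || x_1 = 1/2 || 1/2 = 1/2
(x_2 || x_1) || x_2 = 1/2 || 1/2 = 1/2
(x_2 -> x_2) || ((x_2 || x_1) || x_2) = 1/2 || 1/2 = 1/2
(!(x_1 -> x_2) -> (!x_1 && (x_1 && x_1))) || ((x_2 -> x_2) || ((x_2 || x_1) || x_2)) = 1/2 || 1/2 = 1/2
No assignment yields a value below 1/2, so this is the minimum.

1/2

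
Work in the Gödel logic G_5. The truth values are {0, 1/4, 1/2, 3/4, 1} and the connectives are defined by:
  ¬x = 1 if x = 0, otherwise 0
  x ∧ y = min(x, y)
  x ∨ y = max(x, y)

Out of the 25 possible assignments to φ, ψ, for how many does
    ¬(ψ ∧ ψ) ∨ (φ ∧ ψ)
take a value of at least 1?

value 1: 6 assignments (counts)
value 3/4: 3 assignments
value 1/2: 5 assignments
value 1/4: 7 assignments
value 0: 4 assignments
So 6 of the 25 assignments meet the threshold.

6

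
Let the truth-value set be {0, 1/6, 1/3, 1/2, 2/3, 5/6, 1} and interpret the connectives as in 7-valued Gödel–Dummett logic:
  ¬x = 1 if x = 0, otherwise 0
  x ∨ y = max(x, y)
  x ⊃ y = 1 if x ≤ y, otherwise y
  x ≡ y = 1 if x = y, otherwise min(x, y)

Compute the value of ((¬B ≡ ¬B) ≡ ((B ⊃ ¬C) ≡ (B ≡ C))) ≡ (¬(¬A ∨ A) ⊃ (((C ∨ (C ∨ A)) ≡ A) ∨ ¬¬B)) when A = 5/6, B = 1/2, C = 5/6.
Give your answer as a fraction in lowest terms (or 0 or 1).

¬B = ¬1/2 = 0
¬B = ¬1/2 = 0
¬B ≡ ¬B = 0 ≡ 0 = 1
¬C = ¬5/6 = 0
B ⊃ ¬C = 1/2 ⊃ 0 = 0
B ≡ C = 1/2 ≡ 5/6 = 1/2
(B ⊃ ¬C) ≡ (B ≡ C) = 0 ≡ 1/2 = 0
(¬B ≡ ¬B) ≡ ((B ⊃ ¬C) ≡ (B ≡ C)) = 1 ≡ 0 = 0
¬A = ¬5/6 = 0
¬A ∨ A = 0 ∨ 5/6 = 5/6
¬(¬A ∨ A) = ¬5/6 = 0
C ∨ A = 5/6 ∨ 5/6 = 5/6
C ∨ (C ∨ A) = 5/6 ∨ 5/6 = 5/6
(C ∨ (C ∨ A)) ≡ A = 5/6 ≡ 5/6 = 1
¬B = ¬1/2 = 0
¬¬B = ¬0 = 1
((C ∨ (C ∨ A)) ≡ A) ∨ ¬¬B = 1 ∨ 1 = 1
¬(¬A ∨ A) ⊃ (((C ∨ (C ∨ A)) ≡ A) ∨ ¬¬B) = 0 ⊃ 1 = 1
((¬B ≡ ¬B) ≡ ((B ⊃ ¬C) ≡ (B ≡ C))) ≡ (¬(¬A ∨ A) ⊃ (((C ∨ (C ∨ A)) ≡ A) ∨ ¬¬B)) = 0 ≡ 1 = 0

0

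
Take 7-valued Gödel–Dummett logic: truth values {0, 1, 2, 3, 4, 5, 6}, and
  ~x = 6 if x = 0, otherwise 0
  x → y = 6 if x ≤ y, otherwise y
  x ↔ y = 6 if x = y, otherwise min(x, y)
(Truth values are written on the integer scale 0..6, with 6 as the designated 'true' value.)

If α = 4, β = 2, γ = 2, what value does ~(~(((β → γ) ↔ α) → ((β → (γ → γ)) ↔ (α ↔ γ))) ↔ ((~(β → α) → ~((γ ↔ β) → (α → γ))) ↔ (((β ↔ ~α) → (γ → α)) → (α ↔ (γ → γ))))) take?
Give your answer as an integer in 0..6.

6

β → γ = 2 → 2 = 6
(β → γ) ↔ α = 6 ↔ 4 = 4
γ → γ = 2 → 2 = 6
β → (γ → γ) = 2 → 6 = 6
α ↔ γ = 4 ↔ 2 = 2
(β → (γ → γ)) ↔ (α ↔ γ) = 6 ↔ 2 = 2
((β → γ) ↔ α) → ((β → (γ → γ)) ↔ (α ↔ γ)) = 4 → 2 = 2
~(((β → γ) ↔ α) → ((β → (γ → γ)) ↔ (α ↔ γ))) = ~2 = 0
β → α = 2 → 4 = 6
~(β → α) = ~6 = 0
γ ↔ β = 2 ↔ 2 = 6
α → γ = 4 → 2 = 2
(γ ↔ β) → (α → γ) = 6 → 2 = 2
~((γ ↔ β) → (α → γ)) = ~2 = 0
~(β → α) → ~((γ ↔ β) → (α → γ)) = 0 → 0 = 6
~α = ~4 = 0
β ↔ ~α = 2 ↔ 0 = 0
γ → α = 2 → 4 = 6
(β ↔ ~α) → (γ → α) = 0 → 6 = 6
γ → γ = 2 → 2 = 6
α ↔ (γ → γ) = 4 ↔ 6 = 4
((β ↔ ~α) → (γ → α)) → (α ↔ (γ → γ)) = 6 → 4 = 4
(~(β → α) → ~((γ ↔ β) → (α → γ))) ↔ (((β ↔ ~α) → (γ → α)) → (α ↔ (γ → γ))) = 6 ↔ 4 = 4
~(((β → γ) ↔ α) → ((β → (γ → γ)) ↔ (α ↔ γ))) ↔ ((~(β → α) → ~((γ ↔ β) → (α → γ))) ↔ (((β ↔ ~α) → (γ → α)) → (α ↔ (γ → γ)))) = 0 ↔ 4 = 0
~(~(((β → γ) ↔ α) → ((β → (γ → γ)) ↔ (α ↔ γ))) ↔ ((~(β → α) → ~((γ ↔ β) → (α → γ))) ↔ (((β ↔ ~α) → (γ → α)) → (α ↔ (γ → γ))))) = ~0 = 6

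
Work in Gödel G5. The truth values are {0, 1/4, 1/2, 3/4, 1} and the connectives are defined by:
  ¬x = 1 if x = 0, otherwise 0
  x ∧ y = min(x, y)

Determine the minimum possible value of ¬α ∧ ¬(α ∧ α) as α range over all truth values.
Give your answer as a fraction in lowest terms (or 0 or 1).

Take α = 1/4:
¬α = ¬1/4 = 0
α ∧ α = 1/4 ∧ 1/4 = 1/4
¬(α ∧ α) = ¬1/4 = 0
¬α ∧ ¬(α ∧ α) = 0 ∧ 0 = 0
No assignment yields a value below 0, so this is the minimum.

0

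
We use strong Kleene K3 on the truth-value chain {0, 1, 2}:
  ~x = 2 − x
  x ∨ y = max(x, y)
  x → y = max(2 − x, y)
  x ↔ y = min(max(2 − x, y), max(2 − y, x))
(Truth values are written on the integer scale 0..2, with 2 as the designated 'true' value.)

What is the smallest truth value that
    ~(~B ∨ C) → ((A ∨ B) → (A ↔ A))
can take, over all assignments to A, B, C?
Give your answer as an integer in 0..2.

Take A = 1, B = 1, C = 0:
~B = ~1 = 1
~B ∨ C = 1 ∨ 0 = 1
~(~B ∨ C) = ~1 = 1
A ∨ B = 1 ∨ 1 = 1
A ↔ A = 1 ↔ 1 = 1
(A ∨ B) → (A ↔ A) = 1 → 1 = 1
~(~B ∨ C) → ((A ∨ B) → (A ↔ A)) = 1 → 1 = 1
No assignment yields a value below 1, so this is the minimum.

1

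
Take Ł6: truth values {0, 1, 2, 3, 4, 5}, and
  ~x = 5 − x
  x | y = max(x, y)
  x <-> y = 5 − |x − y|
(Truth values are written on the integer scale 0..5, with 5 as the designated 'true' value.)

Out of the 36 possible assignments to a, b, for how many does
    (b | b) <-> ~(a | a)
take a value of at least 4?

value 5: 6 assignments (counts)
value 4: 10 assignments (counts)
value 3: 8 assignments
value 2: 6 assignments
value 1: 4 assignments
value 0: 2 assignments
So 16 of the 36 assignments meet the threshold.

16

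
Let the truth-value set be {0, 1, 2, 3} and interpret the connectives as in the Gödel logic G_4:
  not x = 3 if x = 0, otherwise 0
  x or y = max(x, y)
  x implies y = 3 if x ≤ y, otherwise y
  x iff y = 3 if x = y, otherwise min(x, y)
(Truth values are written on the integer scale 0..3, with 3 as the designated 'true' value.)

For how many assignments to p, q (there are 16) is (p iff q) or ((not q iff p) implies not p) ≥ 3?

13

p = 0, q = 0 ↦ 3  ≥
p = 0, q = 1 ↦ 3  ≥
p = 0, q = 2 ↦ 3  ≥
p = 0, q = 3 ↦ 3  ≥
p = 1, q = 0 ↦ 0  <
p = 1, q = 1 ↦ 3  ≥
p = 1, q = 2 ↦ 3  ≥
p = 1, q = 3 ↦ 3  ≥
p = 2, q = 0 ↦ 0  <
p = 2, q = 1 ↦ 3  ≥
p = 2, q = 2 ↦ 3  ≥
p = 2, q = 3 ↦ 3  ≥
p = 3, q = 0 ↦ 0  <
p = 3, q = 1 ↦ 3  ≥
p = 3, q = 2 ↦ 3  ≥
p = 3, q = 3 ↦ 3  ≥
So 13 of the 16 assignments meet the threshold.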